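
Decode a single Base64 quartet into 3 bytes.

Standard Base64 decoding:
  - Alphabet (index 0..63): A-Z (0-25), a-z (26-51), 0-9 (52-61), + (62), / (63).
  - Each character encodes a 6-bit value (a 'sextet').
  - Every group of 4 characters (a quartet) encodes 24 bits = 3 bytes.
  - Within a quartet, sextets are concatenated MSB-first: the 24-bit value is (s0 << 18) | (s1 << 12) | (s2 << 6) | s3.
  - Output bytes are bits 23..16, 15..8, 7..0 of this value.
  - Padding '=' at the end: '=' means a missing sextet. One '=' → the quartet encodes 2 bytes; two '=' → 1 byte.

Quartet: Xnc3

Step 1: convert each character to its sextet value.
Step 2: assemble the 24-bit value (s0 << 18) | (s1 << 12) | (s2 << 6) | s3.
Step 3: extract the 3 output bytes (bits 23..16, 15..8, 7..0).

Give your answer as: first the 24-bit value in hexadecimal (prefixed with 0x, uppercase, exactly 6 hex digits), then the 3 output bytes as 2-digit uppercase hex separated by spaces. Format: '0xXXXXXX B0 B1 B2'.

Answer: 0x5E7737 5E 77 37

Derivation:
Sextets: X=23, n=39, c=28, 3=55
24-bit: (23<<18) | (39<<12) | (28<<6) | 55
      = 0x5C0000 | 0x027000 | 0x000700 | 0x000037
      = 0x5E7737
Bytes: (v>>16)&0xFF=5E, (v>>8)&0xFF=77, v&0xFF=37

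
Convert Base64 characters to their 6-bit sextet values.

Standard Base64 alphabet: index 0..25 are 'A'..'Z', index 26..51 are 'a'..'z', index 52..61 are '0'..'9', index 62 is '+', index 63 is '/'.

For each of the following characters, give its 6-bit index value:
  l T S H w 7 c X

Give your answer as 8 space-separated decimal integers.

'l': a..z range, 26 + ord('l') − ord('a') = 37
'T': A..Z range, ord('T') − ord('A') = 19
'S': A..Z range, ord('S') − ord('A') = 18
'H': A..Z range, ord('H') − ord('A') = 7
'w': a..z range, 26 + ord('w') − ord('a') = 48
'7': 0..9 range, 52 + ord('7') − ord('0') = 59
'c': a..z range, 26 + ord('c') − ord('a') = 28
'X': A..Z range, ord('X') − ord('A') = 23

Answer: 37 19 18 7 48 59 28 23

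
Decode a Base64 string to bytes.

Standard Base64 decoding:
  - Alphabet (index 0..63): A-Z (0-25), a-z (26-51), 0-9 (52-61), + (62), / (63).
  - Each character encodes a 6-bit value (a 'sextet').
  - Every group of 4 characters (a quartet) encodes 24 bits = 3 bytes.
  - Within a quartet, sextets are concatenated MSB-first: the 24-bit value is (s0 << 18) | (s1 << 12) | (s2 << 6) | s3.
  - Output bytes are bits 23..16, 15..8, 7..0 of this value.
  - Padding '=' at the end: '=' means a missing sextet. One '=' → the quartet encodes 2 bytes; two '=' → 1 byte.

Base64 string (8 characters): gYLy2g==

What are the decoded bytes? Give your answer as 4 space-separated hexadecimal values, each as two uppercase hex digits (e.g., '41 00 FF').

Answer: 81 82 F2 DA

Derivation:
After char 0 ('g'=32): chars_in_quartet=1 acc=0x20 bytes_emitted=0
After char 1 ('Y'=24): chars_in_quartet=2 acc=0x818 bytes_emitted=0
After char 2 ('L'=11): chars_in_quartet=3 acc=0x2060B bytes_emitted=0
After char 3 ('y'=50): chars_in_quartet=4 acc=0x8182F2 -> emit 81 82 F2, reset; bytes_emitted=3
After char 4 ('2'=54): chars_in_quartet=1 acc=0x36 bytes_emitted=3
After char 5 ('g'=32): chars_in_quartet=2 acc=0xDA0 bytes_emitted=3
Padding '==': partial quartet acc=0xDA0 -> emit DA; bytes_emitted=4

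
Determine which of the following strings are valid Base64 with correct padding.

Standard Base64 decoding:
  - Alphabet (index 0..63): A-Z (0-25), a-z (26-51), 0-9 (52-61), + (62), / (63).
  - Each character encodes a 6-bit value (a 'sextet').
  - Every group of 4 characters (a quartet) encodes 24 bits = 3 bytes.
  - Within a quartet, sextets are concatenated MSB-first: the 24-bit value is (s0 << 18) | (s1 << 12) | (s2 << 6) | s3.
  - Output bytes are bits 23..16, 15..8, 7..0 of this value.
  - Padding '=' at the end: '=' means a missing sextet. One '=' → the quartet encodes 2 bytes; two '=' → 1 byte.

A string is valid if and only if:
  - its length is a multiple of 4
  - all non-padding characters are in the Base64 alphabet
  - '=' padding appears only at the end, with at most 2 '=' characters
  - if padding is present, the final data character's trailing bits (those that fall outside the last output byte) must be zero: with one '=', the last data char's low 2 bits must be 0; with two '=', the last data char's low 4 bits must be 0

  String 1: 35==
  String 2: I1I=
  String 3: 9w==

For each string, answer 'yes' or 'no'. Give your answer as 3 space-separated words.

String 1: '35==' → invalid (bad trailing bits)
String 2: 'I1I=' → valid
String 3: '9w==' → valid

Answer: no yes yes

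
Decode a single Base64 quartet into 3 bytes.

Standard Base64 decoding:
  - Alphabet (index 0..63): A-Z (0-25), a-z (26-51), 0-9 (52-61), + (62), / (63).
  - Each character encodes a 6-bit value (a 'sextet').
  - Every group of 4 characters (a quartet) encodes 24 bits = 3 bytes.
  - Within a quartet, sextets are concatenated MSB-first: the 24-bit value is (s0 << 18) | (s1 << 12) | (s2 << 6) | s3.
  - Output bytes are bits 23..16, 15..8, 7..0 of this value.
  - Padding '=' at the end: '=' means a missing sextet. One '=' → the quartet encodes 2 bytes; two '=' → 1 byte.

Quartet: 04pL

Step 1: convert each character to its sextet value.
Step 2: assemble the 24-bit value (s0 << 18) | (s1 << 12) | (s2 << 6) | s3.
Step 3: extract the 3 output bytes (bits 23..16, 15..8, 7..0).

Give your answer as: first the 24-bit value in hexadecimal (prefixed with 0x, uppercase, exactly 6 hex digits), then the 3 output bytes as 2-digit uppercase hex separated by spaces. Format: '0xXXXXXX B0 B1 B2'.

Sextets: 0=52, 4=56, p=41, L=11
24-bit: (52<<18) | (56<<12) | (41<<6) | 11
      = 0xD00000 | 0x038000 | 0x000A40 | 0x00000B
      = 0xD38A4B
Bytes: (v>>16)&0xFF=D3, (v>>8)&0xFF=8A, v&0xFF=4B

Answer: 0xD38A4B D3 8A 4B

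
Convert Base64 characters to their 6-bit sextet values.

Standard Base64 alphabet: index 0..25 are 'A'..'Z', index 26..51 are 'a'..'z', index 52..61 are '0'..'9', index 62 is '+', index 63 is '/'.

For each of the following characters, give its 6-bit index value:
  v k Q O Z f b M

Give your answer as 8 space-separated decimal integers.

'v': a..z range, 26 + ord('v') − ord('a') = 47
'k': a..z range, 26 + ord('k') − ord('a') = 36
'Q': A..Z range, ord('Q') − ord('A') = 16
'O': A..Z range, ord('O') − ord('A') = 14
'Z': A..Z range, ord('Z') − ord('A') = 25
'f': a..z range, 26 + ord('f') − ord('a') = 31
'b': a..z range, 26 + ord('b') − ord('a') = 27
'M': A..Z range, ord('M') − ord('A') = 12

Answer: 47 36 16 14 25 31 27 12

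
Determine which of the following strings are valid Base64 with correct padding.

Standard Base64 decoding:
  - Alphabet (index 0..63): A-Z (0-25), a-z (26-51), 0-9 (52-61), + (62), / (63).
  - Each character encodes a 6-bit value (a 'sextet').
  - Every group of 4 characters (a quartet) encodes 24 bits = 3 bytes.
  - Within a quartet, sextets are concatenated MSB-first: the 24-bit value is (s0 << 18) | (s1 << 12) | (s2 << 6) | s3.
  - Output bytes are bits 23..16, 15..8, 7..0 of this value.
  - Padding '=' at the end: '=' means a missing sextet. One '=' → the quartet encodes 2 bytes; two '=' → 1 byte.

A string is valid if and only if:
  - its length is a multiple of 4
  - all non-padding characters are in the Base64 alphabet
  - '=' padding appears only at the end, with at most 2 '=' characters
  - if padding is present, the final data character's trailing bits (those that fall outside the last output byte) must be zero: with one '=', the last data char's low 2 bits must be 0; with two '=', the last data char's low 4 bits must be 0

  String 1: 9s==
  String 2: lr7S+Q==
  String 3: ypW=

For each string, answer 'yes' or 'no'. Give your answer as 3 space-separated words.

String 1: '9s==' → invalid (bad trailing bits)
String 2: 'lr7S+Q==' → valid
String 3: 'ypW=' → invalid (bad trailing bits)

Answer: no yes no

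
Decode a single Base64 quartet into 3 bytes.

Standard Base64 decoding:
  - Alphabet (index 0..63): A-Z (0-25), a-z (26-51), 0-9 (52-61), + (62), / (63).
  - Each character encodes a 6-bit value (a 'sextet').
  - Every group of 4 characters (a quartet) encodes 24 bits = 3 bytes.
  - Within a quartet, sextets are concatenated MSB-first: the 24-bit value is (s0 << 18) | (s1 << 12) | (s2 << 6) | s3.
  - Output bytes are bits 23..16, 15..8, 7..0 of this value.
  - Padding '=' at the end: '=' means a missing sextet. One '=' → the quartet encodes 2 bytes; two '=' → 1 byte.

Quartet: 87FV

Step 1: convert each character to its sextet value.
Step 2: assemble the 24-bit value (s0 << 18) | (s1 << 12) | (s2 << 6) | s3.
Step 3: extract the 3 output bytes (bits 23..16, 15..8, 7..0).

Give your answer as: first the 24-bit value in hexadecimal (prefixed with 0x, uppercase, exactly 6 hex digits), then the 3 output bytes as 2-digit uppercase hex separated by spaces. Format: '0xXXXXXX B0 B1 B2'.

Answer: 0xF3B155 F3 B1 55

Derivation:
Sextets: 8=60, 7=59, F=5, V=21
24-bit: (60<<18) | (59<<12) | (5<<6) | 21
      = 0xF00000 | 0x03B000 | 0x000140 | 0x000015
      = 0xF3B155
Bytes: (v>>16)&0xFF=F3, (v>>8)&0xFF=B1, v&0xFF=55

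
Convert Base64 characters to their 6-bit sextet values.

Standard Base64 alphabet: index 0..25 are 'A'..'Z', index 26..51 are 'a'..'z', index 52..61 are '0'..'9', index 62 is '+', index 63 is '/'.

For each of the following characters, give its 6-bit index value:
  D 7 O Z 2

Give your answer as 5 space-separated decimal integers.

Answer: 3 59 14 25 54

Derivation:
'D': A..Z range, ord('D') − ord('A') = 3
'7': 0..9 range, 52 + ord('7') − ord('0') = 59
'O': A..Z range, ord('O') − ord('A') = 14
'Z': A..Z range, ord('Z') − ord('A') = 25
'2': 0..9 range, 52 + ord('2') − ord('0') = 54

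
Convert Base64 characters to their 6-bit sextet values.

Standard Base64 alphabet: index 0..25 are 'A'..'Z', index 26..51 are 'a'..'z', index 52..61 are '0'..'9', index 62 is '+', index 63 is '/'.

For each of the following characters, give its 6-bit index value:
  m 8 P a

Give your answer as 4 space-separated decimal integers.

Answer: 38 60 15 26

Derivation:
'm': a..z range, 26 + ord('m') − ord('a') = 38
'8': 0..9 range, 52 + ord('8') − ord('0') = 60
'P': A..Z range, ord('P') − ord('A') = 15
'a': a..z range, 26 + ord('a') − ord('a') = 26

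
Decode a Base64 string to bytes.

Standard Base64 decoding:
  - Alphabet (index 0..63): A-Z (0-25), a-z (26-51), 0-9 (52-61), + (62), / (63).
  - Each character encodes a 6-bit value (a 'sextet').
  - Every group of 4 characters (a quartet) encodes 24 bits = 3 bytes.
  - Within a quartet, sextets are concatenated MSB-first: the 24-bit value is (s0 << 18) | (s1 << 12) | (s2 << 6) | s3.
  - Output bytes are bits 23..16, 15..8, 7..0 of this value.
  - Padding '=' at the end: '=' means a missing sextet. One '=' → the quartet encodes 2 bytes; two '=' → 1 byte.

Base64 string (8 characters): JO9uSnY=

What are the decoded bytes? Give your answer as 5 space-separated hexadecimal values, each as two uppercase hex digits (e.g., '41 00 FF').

After char 0 ('J'=9): chars_in_quartet=1 acc=0x9 bytes_emitted=0
After char 1 ('O'=14): chars_in_quartet=2 acc=0x24E bytes_emitted=0
After char 2 ('9'=61): chars_in_quartet=3 acc=0x93BD bytes_emitted=0
After char 3 ('u'=46): chars_in_quartet=4 acc=0x24EF6E -> emit 24 EF 6E, reset; bytes_emitted=3
After char 4 ('S'=18): chars_in_quartet=1 acc=0x12 bytes_emitted=3
After char 5 ('n'=39): chars_in_quartet=2 acc=0x4A7 bytes_emitted=3
After char 6 ('Y'=24): chars_in_quartet=3 acc=0x129D8 bytes_emitted=3
Padding '=': partial quartet acc=0x129D8 -> emit 4A 76; bytes_emitted=5

Answer: 24 EF 6E 4A 76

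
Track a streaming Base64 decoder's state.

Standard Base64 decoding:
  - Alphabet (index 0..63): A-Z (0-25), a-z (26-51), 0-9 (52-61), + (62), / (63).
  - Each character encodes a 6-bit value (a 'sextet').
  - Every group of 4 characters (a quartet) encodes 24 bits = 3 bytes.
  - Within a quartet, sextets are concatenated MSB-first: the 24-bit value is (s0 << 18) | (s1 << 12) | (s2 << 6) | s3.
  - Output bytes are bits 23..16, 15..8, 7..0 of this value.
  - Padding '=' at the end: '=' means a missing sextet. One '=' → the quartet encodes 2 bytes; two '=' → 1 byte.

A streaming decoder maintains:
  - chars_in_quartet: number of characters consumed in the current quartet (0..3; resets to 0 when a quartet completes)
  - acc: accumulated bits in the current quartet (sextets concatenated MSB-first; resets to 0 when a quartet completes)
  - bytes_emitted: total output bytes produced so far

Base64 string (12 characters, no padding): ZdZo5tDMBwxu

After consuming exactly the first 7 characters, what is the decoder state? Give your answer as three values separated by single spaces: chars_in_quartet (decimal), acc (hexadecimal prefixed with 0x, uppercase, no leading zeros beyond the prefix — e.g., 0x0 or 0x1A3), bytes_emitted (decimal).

Answer: 3 0x39B43 3

Derivation:
After char 0 ('Z'=25): chars_in_quartet=1 acc=0x19 bytes_emitted=0
After char 1 ('d'=29): chars_in_quartet=2 acc=0x65D bytes_emitted=0
After char 2 ('Z'=25): chars_in_quartet=3 acc=0x19759 bytes_emitted=0
After char 3 ('o'=40): chars_in_quartet=4 acc=0x65D668 -> emit 65 D6 68, reset; bytes_emitted=3
After char 4 ('5'=57): chars_in_quartet=1 acc=0x39 bytes_emitted=3
After char 5 ('t'=45): chars_in_quartet=2 acc=0xE6D bytes_emitted=3
After char 6 ('D'=3): chars_in_quartet=3 acc=0x39B43 bytes_emitted=3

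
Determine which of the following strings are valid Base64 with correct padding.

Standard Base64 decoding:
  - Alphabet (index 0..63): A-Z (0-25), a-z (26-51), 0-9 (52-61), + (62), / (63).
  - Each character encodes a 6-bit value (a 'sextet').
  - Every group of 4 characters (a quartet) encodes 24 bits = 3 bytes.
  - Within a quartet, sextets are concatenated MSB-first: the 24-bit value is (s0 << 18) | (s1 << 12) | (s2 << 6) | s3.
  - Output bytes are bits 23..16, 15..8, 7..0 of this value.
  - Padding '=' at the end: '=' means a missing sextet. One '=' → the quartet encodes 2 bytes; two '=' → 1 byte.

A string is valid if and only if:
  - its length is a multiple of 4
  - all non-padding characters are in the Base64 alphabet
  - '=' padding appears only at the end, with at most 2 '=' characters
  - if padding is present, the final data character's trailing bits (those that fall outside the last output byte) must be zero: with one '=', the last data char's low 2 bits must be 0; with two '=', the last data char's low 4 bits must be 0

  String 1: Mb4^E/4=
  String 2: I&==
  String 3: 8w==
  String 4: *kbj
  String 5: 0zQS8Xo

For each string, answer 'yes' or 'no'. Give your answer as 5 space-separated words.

Answer: no no yes no no

Derivation:
String 1: 'Mb4^E/4=' → invalid (bad char(s): ['^'])
String 2: 'I&==' → invalid (bad char(s): ['&'])
String 3: '8w==' → valid
String 4: '*kbj' → invalid (bad char(s): ['*'])
String 5: '0zQS8Xo' → invalid (len=7 not mult of 4)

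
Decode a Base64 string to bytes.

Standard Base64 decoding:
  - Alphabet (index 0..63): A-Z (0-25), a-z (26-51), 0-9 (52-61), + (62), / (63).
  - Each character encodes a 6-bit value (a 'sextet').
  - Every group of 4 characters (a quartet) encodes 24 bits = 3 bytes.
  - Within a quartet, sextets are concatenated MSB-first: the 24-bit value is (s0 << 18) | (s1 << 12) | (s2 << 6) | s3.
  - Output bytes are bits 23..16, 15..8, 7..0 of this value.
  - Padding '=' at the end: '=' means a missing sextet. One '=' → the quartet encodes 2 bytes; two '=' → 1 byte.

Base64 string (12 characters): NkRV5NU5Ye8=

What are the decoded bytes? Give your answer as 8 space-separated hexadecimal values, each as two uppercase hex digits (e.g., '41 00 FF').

Answer: 36 44 55 E4 D5 39 61 EF

Derivation:
After char 0 ('N'=13): chars_in_quartet=1 acc=0xD bytes_emitted=0
After char 1 ('k'=36): chars_in_quartet=2 acc=0x364 bytes_emitted=0
After char 2 ('R'=17): chars_in_quartet=3 acc=0xD911 bytes_emitted=0
After char 3 ('V'=21): chars_in_quartet=4 acc=0x364455 -> emit 36 44 55, reset; bytes_emitted=3
After char 4 ('5'=57): chars_in_quartet=1 acc=0x39 bytes_emitted=3
After char 5 ('N'=13): chars_in_quartet=2 acc=0xE4D bytes_emitted=3
After char 6 ('U'=20): chars_in_quartet=3 acc=0x39354 bytes_emitted=3
After char 7 ('5'=57): chars_in_quartet=4 acc=0xE4D539 -> emit E4 D5 39, reset; bytes_emitted=6
After char 8 ('Y'=24): chars_in_quartet=1 acc=0x18 bytes_emitted=6
After char 9 ('e'=30): chars_in_quartet=2 acc=0x61E bytes_emitted=6
After char 10 ('8'=60): chars_in_quartet=3 acc=0x187BC bytes_emitted=6
Padding '=': partial quartet acc=0x187BC -> emit 61 EF; bytes_emitted=8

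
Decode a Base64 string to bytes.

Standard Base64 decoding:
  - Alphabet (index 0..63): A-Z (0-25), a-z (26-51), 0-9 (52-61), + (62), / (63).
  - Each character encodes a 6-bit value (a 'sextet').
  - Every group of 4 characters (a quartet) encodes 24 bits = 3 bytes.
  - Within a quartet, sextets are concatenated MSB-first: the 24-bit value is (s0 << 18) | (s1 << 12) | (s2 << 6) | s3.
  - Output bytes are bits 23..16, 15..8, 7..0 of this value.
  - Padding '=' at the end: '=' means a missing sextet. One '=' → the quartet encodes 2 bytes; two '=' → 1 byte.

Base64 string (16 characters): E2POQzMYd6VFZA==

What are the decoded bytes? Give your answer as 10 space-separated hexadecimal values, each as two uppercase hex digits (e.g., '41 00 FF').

Answer: 13 63 CE 43 33 18 77 A5 45 64

Derivation:
After char 0 ('E'=4): chars_in_quartet=1 acc=0x4 bytes_emitted=0
After char 1 ('2'=54): chars_in_quartet=2 acc=0x136 bytes_emitted=0
After char 2 ('P'=15): chars_in_quartet=3 acc=0x4D8F bytes_emitted=0
After char 3 ('O'=14): chars_in_quartet=4 acc=0x1363CE -> emit 13 63 CE, reset; bytes_emitted=3
After char 4 ('Q'=16): chars_in_quartet=1 acc=0x10 bytes_emitted=3
After char 5 ('z'=51): chars_in_quartet=2 acc=0x433 bytes_emitted=3
After char 6 ('M'=12): chars_in_quartet=3 acc=0x10CCC bytes_emitted=3
After char 7 ('Y'=24): chars_in_quartet=4 acc=0x433318 -> emit 43 33 18, reset; bytes_emitted=6
After char 8 ('d'=29): chars_in_quartet=1 acc=0x1D bytes_emitted=6
After char 9 ('6'=58): chars_in_quartet=2 acc=0x77A bytes_emitted=6
After char 10 ('V'=21): chars_in_quartet=3 acc=0x1DE95 bytes_emitted=6
After char 11 ('F'=5): chars_in_quartet=4 acc=0x77A545 -> emit 77 A5 45, reset; bytes_emitted=9
After char 12 ('Z'=25): chars_in_quartet=1 acc=0x19 bytes_emitted=9
After char 13 ('A'=0): chars_in_quartet=2 acc=0x640 bytes_emitted=9
Padding '==': partial quartet acc=0x640 -> emit 64; bytes_emitted=10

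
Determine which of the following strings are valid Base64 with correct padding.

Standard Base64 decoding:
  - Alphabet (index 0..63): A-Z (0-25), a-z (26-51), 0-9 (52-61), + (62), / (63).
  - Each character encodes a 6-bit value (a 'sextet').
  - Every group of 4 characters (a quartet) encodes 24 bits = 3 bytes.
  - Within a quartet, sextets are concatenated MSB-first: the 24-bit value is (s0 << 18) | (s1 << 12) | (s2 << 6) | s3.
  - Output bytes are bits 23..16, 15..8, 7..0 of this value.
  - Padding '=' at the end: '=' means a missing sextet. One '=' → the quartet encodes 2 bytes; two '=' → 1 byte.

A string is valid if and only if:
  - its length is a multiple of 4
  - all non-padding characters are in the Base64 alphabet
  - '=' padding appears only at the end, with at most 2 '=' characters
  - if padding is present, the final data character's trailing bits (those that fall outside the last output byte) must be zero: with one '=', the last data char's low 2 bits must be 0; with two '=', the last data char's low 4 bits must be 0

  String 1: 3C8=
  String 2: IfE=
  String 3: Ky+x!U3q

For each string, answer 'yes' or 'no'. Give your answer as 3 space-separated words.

String 1: '3C8=' → valid
String 2: 'IfE=' → valid
String 3: 'Ky+x!U3q' → invalid (bad char(s): ['!'])

Answer: yes yes no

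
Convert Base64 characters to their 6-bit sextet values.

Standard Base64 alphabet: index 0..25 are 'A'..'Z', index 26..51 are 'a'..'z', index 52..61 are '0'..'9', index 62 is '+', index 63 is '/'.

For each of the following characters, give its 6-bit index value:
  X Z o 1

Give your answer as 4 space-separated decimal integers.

'X': A..Z range, ord('X') − ord('A') = 23
'Z': A..Z range, ord('Z') − ord('A') = 25
'o': a..z range, 26 + ord('o') − ord('a') = 40
'1': 0..9 range, 52 + ord('1') − ord('0') = 53

Answer: 23 25 40 53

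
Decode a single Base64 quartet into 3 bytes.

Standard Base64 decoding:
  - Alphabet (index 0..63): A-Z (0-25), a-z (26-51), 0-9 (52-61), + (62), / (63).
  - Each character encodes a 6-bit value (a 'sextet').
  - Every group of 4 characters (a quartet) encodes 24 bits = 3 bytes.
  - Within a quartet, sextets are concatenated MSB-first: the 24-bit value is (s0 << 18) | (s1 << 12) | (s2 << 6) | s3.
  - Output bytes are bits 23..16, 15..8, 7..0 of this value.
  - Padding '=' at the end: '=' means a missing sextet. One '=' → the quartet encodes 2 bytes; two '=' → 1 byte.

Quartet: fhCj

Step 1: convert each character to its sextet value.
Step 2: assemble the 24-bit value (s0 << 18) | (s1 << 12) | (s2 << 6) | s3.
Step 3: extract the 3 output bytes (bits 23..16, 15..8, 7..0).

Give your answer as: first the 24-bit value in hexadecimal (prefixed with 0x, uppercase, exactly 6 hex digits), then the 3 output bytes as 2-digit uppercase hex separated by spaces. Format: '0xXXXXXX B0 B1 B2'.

Answer: 0x7E10A3 7E 10 A3

Derivation:
Sextets: f=31, h=33, C=2, j=35
24-bit: (31<<18) | (33<<12) | (2<<6) | 35
      = 0x7C0000 | 0x021000 | 0x000080 | 0x000023
      = 0x7E10A3
Bytes: (v>>16)&0xFF=7E, (v>>8)&0xFF=10, v&0xFF=A3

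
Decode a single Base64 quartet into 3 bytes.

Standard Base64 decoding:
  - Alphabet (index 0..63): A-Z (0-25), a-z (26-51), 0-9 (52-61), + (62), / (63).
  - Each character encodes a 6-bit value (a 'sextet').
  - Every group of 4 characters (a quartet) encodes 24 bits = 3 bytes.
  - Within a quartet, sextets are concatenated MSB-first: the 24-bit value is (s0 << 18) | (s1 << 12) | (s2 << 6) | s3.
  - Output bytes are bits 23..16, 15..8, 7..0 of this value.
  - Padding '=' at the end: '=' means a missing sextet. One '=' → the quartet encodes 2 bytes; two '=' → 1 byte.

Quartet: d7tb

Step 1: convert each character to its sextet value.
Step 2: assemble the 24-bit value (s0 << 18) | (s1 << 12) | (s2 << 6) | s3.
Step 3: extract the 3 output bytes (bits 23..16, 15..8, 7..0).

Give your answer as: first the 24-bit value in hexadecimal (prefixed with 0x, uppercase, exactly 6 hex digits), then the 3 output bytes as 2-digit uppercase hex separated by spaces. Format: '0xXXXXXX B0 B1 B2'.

Answer: 0x77BB5B 77 BB 5B

Derivation:
Sextets: d=29, 7=59, t=45, b=27
24-bit: (29<<18) | (59<<12) | (45<<6) | 27
      = 0x740000 | 0x03B000 | 0x000B40 | 0x00001B
      = 0x77BB5B
Bytes: (v>>16)&0xFF=77, (v>>8)&0xFF=BB, v&0xFF=5B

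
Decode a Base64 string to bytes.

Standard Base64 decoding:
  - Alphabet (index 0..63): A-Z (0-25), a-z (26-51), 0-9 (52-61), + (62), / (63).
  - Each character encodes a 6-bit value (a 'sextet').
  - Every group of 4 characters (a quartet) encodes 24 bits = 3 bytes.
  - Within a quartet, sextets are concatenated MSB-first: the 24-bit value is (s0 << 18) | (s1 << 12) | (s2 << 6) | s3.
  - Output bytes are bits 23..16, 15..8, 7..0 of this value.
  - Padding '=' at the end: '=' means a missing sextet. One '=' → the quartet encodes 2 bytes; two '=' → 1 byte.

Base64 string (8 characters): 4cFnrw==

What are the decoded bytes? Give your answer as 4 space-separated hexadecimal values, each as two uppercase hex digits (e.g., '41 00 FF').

Answer: E1 C1 67 AF

Derivation:
After char 0 ('4'=56): chars_in_quartet=1 acc=0x38 bytes_emitted=0
After char 1 ('c'=28): chars_in_quartet=2 acc=0xE1C bytes_emitted=0
After char 2 ('F'=5): chars_in_quartet=3 acc=0x38705 bytes_emitted=0
After char 3 ('n'=39): chars_in_quartet=4 acc=0xE1C167 -> emit E1 C1 67, reset; bytes_emitted=3
After char 4 ('r'=43): chars_in_quartet=1 acc=0x2B bytes_emitted=3
After char 5 ('w'=48): chars_in_quartet=2 acc=0xAF0 bytes_emitted=3
Padding '==': partial quartet acc=0xAF0 -> emit AF; bytes_emitted=4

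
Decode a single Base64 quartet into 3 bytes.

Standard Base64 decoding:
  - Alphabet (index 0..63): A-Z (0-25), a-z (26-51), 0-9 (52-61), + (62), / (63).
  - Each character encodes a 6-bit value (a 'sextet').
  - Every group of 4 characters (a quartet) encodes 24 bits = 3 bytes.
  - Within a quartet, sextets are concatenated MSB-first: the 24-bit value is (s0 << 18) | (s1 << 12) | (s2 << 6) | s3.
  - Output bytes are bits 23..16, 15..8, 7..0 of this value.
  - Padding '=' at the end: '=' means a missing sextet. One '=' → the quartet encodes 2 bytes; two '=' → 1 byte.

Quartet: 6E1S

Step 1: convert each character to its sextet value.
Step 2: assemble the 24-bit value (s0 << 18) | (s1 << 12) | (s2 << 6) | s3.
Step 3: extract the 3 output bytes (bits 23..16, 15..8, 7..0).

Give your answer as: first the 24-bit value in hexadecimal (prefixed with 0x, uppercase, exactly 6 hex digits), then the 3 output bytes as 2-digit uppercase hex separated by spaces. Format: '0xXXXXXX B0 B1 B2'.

Sextets: 6=58, E=4, 1=53, S=18
24-bit: (58<<18) | (4<<12) | (53<<6) | 18
      = 0xE80000 | 0x004000 | 0x000D40 | 0x000012
      = 0xE84D52
Bytes: (v>>16)&0xFF=E8, (v>>8)&0xFF=4D, v&0xFF=52

Answer: 0xE84D52 E8 4D 52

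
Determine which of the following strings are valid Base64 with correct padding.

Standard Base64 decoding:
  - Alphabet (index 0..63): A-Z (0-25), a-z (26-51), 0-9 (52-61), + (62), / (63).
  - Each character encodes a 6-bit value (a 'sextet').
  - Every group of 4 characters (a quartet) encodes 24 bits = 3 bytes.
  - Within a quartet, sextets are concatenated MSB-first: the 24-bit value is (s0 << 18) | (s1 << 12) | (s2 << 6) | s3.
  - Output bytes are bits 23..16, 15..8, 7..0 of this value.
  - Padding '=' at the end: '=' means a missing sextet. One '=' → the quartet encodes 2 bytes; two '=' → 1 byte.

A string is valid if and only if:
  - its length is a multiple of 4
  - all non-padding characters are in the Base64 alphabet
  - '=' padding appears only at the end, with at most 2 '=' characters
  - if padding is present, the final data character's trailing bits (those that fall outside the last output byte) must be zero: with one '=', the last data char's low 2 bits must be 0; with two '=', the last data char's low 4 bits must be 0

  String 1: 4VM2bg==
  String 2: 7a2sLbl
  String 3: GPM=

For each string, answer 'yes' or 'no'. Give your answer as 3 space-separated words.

Answer: yes no yes

Derivation:
String 1: '4VM2bg==' → valid
String 2: '7a2sLbl' → invalid (len=7 not mult of 4)
String 3: 'GPM=' → valid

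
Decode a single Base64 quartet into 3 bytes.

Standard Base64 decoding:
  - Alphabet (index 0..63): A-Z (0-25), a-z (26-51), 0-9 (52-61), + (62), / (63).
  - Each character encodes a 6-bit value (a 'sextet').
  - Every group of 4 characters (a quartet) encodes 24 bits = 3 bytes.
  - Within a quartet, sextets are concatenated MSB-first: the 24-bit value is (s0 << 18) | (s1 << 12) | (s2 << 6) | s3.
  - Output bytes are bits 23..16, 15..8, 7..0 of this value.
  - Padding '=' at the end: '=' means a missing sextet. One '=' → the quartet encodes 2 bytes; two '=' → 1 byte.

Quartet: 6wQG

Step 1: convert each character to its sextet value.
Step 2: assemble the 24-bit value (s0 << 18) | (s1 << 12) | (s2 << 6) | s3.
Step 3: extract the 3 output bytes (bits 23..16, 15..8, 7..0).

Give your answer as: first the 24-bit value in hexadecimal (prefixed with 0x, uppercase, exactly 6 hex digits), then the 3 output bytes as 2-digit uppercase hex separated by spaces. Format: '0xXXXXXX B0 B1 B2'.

Answer: 0xEB0406 EB 04 06

Derivation:
Sextets: 6=58, w=48, Q=16, G=6
24-bit: (58<<18) | (48<<12) | (16<<6) | 6
      = 0xE80000 | 0x030000 | 0x000400 | 0x000006
      = 0xEB0406
Bytes: (v>>16)&0xFF=EB, (v>>8)&0xFF=04, v&0xFF=06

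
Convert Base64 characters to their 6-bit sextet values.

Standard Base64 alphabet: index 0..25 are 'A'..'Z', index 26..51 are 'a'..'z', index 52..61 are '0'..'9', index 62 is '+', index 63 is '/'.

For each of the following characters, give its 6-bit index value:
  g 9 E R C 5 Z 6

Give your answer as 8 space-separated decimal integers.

'g': a..z range, 26 + ord('g') − ord('a') = 32
'9': 0..9 range, 52 + ord('9') − ord('0') = 61
'E': A..Z range, ord('E') − ord('A') = 4
'R': A..Z range, ord('R') − ord('A') = 17
'C': A..Z range, ord('C') − ord('A') = 2
'5': 0..9 range, 52 + ord('5') − ord('0') = 57
'Z': A..Z range, ord('Z') − ord('A') = 25
'6': 0..9 range, 52 + ord('6') − ord('0') = 58

Answer: 32 61 4 17 2 57 25 58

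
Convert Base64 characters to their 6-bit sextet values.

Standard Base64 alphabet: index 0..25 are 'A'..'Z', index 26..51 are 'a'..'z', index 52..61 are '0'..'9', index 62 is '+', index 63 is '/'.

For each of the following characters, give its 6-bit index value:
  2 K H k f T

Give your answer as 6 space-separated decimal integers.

Answer: 54 10 7 36 31 19

Derivation:
'2': 0..9 range, 52 + ord('2') − ord('0') = 54
'K': A..Z range, ord('K') − ord('A') = 10
'H': A..Z range, ord('H') − ord('A') = 7
'k': a..z range, 26 + ord('k') − ord('a') = 36
'f': a..z range, 26 + ord('f') − ord('a') = 31
'T': A..Z range, ord('T') − ord('A') = 19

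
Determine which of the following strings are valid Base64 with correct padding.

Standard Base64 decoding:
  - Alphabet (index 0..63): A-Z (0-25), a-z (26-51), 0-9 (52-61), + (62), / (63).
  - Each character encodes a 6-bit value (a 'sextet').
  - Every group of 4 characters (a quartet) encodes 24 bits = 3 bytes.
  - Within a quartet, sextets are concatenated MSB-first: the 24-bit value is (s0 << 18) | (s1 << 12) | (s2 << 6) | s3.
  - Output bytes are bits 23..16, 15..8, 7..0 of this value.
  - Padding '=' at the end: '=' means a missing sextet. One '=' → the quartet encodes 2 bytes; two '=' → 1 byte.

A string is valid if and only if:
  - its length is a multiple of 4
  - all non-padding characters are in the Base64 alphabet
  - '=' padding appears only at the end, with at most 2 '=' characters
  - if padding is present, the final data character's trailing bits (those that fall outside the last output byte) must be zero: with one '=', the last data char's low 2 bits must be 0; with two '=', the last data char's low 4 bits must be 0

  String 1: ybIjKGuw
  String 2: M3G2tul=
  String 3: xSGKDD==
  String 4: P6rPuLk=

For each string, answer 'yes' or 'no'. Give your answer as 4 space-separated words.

String 1: 'ybIjKGuw' → valid
String 2: 'M3G2tul=' → invalid (bad trailing bits)
String 3: 'xSGKDD==' → invalid (bad trailing bits)
String 4: 'P6rPuLk=' → valid

Answer: yes no no yes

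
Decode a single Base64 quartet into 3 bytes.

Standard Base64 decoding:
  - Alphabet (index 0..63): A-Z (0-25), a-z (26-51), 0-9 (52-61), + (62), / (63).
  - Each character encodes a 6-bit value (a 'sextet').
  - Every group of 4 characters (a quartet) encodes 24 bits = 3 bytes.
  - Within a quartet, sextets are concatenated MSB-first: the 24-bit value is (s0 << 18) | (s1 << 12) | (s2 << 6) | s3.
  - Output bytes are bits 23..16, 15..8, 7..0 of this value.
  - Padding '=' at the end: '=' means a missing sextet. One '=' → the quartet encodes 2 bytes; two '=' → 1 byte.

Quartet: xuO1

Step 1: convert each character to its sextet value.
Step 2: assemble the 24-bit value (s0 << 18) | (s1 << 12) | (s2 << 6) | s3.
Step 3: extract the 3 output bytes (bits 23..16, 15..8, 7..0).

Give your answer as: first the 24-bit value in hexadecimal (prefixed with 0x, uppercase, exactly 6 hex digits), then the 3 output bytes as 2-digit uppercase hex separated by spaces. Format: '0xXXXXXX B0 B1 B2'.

Sextets: x=49, u=46, O=14, 1=53
24-bit: (49<<18) | (46<<12) | (14<<6) | 53
      = 0xC40000 | 0x02E000 | 0x000380 | 0x000035
      = 0xC6E3B5
Bytes: (v>>16)&0xFF=C6, (v>>8)&0xFF=E3, v&0xFF=B5

Answer: 0xC6E3B5 C6 E3 B5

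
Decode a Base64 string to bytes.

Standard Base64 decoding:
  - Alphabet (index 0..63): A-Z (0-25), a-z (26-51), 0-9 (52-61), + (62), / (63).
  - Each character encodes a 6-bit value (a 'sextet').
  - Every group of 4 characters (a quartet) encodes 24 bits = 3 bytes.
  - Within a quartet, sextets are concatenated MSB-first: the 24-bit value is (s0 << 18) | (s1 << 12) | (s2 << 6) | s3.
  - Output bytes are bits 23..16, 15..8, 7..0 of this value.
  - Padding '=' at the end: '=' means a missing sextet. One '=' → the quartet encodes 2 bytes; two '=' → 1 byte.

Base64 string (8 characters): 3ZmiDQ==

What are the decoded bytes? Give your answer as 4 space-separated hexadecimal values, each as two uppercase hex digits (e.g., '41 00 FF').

Answer: DD 99 A2 0D

Derivation:
After char 0 ('3'=55): chars_in_quartet=1 acc=0x37 bytes_emitted=0
After char 1 ('Z'=25): chars_in_quartet=2 acc=0xDD9 bytes_emitted=0
After char 2 ('m'=38): chars_in_quartet=3 acc=0x37666 bytes_emitted=0
After char 3 ('i'=34): chars_in_quartet=4 acc=0xDD99A2 -> emit DD 99 A2, reset; bytes_emitted=3
After char 4 ('D'=3): chars_in_quartet=1 acc=0x3 bytes_emitted=3
After char 5 ('Q'=16): chars_in_quartet=2 acc=0xD0 bytes_emitted=3
Padding '==': partial quartet acc=0xD0 -> emit 0D; bytes_emitted=4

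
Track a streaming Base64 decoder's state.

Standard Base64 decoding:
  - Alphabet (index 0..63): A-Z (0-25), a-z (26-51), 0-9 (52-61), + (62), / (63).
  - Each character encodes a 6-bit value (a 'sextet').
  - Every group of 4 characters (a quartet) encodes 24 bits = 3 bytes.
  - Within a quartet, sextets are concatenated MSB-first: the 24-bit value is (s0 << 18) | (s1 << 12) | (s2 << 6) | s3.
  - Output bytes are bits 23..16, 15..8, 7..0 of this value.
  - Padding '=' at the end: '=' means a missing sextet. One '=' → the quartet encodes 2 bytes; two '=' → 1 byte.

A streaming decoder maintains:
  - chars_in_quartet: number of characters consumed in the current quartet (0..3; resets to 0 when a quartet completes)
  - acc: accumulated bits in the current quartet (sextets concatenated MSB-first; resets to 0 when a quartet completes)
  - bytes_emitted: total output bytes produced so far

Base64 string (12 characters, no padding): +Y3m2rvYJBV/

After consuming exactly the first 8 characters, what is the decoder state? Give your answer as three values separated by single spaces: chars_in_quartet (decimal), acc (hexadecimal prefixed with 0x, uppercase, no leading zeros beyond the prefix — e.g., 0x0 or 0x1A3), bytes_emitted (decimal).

After char 0 ('+'=62): chars_in_quartet=1 acc=0x3E bytes_emitted=0
After char 1 ('Y'=24): chars_in_quartet=2 acc=0xF98 bytes_emitted=0
After char 2 ('3'=55): chars_in_quartet=3 acc=0x3E637 bytes_emitted=0
After char 3 ('m'=38): chars_in_quartet=4 acc=0xF98DE6 -> emit F9 8D E6, reset; bytes_emitted=3
After char 4 ('2'=54): chars_in_quartet=1 acc=0x36 bytes_emitted=3
After char 5 ('r'=43): chars_in_quartet=2 acc=0xDAB bytes_emitted=3
After char 6 ('v'=47): chars_in_quartet=3 acc=0x36AEF bytes_emitted=3
After char 7 ('Y'=24): chars_in_quartet=4 acc=0xDABBD8 -> emit DA BB D8, reset; bytes_emitted=6

Answer: 0 0x0 6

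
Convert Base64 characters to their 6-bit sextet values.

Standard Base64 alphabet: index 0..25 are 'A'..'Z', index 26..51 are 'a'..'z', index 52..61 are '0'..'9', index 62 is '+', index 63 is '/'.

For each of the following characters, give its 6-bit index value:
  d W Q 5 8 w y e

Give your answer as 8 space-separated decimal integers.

'd': a..z range, 26 + ord('d') − ord('a') = 29
'W': A..Z range, ord('W') − ord('A') = 22
'Q': A..Z range, ord('Q') − ord('A') = 16
'5': 0..9 range, 52 + ord('5') − ord('0') = 57
'8': 0..9 range, 52 + ord('8') − ord('0') = 60
'w': a..z range, 26 + ord('w') − ord('a') = 48
'y': a..z range, 26 + ord('y') − ord('a') = 50
'e': a..z range, 26 + ord('e') − ord('a') = 30

Answer: 29 22 16 57 60 48 50 30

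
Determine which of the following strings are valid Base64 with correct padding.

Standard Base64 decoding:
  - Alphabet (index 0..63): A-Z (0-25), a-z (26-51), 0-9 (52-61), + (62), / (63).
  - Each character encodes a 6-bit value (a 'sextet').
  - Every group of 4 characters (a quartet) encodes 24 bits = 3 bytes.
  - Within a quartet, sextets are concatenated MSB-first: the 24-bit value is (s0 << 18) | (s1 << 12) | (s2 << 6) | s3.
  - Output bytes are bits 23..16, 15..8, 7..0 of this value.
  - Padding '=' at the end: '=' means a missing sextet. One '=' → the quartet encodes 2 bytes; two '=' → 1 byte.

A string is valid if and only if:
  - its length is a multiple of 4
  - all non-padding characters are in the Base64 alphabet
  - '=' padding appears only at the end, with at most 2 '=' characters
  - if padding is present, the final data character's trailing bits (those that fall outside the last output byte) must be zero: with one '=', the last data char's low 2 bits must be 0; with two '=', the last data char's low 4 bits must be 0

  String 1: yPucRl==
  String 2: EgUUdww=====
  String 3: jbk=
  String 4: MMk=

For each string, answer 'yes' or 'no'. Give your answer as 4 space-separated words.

Answer: no no yes yes

Derivation:
String 1: 'yPucRl==' → invalid (bad trailing bits)
String 2: 'EgUUdww=====' → invalid (5 pad chars (max 2))
String 3: 'jbk=' → valid
String 4: 'MMk=' → valid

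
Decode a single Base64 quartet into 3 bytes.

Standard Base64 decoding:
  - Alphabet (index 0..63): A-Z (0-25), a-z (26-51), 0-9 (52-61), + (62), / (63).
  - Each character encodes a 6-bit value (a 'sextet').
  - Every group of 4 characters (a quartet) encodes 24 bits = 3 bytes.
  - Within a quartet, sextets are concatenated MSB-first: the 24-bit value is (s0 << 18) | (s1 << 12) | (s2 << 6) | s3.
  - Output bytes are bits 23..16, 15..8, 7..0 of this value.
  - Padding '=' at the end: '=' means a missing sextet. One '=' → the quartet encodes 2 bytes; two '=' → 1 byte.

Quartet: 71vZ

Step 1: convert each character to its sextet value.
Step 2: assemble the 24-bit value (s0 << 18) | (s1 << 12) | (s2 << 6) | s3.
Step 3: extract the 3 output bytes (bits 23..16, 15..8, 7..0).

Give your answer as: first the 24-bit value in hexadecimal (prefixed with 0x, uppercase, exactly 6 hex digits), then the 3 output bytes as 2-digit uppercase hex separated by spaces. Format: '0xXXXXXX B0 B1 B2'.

Sextets: 7=59, 1=53, v=47, Z=25
24-bit: (59<<18) | (53<<12) | (47<<6) | 25
      = 0xEC0000 | 0x035000 | 0x000BC0 | 0x000019
      = 0xEF5BD9
Bytes: (v>>16)&0xFF=EF, (v>>8)&0xFF=5B, v&0xFF=D9

Answer: 0xEF5BD9 EF 5B D9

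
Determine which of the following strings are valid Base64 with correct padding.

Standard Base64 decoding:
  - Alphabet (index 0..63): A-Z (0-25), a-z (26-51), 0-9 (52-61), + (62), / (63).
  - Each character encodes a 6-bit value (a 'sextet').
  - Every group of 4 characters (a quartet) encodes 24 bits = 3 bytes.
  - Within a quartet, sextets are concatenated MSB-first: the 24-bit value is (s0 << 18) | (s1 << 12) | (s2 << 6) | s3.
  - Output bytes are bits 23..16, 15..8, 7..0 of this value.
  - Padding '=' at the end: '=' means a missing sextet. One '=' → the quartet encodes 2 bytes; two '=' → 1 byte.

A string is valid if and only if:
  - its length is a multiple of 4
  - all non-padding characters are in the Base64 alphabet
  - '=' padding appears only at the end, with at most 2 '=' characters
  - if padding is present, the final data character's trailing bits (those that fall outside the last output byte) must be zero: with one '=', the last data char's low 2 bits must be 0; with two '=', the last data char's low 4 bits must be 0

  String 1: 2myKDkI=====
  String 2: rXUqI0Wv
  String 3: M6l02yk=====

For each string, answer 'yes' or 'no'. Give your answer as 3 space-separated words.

Answer: no yes no

Derivation:
String 1: '2myKDkI=====' → invalid (5 pad chars (max 2))
String 2: 'rXUqI0Wv' → valid
String 3: 'M6l02yk=====' → invalid (5 pad chars (max 2))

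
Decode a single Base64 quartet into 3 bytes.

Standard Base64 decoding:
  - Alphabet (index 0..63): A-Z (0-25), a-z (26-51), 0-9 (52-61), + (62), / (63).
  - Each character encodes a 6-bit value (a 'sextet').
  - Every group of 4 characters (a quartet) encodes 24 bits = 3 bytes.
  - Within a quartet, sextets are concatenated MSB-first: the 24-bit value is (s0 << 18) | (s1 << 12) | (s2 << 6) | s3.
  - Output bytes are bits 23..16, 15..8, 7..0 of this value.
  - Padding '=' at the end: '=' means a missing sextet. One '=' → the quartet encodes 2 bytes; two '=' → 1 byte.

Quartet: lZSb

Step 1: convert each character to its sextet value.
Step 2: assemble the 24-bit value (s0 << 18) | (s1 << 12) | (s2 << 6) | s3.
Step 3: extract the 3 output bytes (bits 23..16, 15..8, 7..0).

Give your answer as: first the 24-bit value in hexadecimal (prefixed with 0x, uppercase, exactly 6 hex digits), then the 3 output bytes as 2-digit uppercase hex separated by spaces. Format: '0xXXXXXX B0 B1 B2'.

Sextets: l=37, Z=25, S=18, b=27
24-bit: (37<<18) | (25<<12) | (18<<6) | 27
      = 0x940000 | 0x019000 | 0x000480 | 0x00001B
      = 0x95949B
Bytes: (v>>16)&0xFF=95, (v>>8)&0xFF=94, v&0xFF=9B

Answer: 0x95949B 95 94 9B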